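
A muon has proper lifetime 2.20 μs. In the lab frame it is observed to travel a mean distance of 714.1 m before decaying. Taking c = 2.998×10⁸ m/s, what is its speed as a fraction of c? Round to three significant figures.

0.735c

d = βγcτ ⇒ βγ = d/(cτ) = 714.1 m / (659.56 m) = 1.0827.
β = (βγ)/√(1+(βγ)²) = 1.0827/√2.17224 = 0.735.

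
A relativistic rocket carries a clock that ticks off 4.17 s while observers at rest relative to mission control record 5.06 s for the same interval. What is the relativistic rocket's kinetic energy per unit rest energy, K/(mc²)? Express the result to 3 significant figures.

0.213

The time-dilation ratio gives γ = 5.06/4.17 = 1.21343.
Since K = (γ−1)mc², K/(mc²) = 1.21343 − 1 = 0.213.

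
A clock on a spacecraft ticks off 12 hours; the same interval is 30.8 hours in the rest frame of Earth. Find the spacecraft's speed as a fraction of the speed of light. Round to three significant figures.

γ = Δt/Δτ = 30.8/12 = 2.5667.
β = √(1 − 1/γ²) = √(1 − 0.151792) = √0.848208 = 0.921.

0.921c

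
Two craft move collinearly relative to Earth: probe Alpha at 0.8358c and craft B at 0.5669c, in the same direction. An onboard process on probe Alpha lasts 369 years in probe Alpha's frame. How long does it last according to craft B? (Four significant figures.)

The velocity of probe Alpha relative to craft B is (0.8358 − 0.5669)c / (1 − 0.8358×0.5669) = 0.51104c; relative speed 0.51104c.
γ for this relative speed: γ = 1/√(1 − 0.261162) = 1.1634.
Probe Alpha's interval is proper; time dilation gives Δt_B = γΔτ = 1.1634 × 369 years = 429.3 years.

429.3 years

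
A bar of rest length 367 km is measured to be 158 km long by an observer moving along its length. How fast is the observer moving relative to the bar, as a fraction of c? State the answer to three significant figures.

Length contraction gives γ = L₀/L = 367/158 = 2.3228.
β = √(1 − 1/γ²) = √0.814657 = 0.903.

0.903c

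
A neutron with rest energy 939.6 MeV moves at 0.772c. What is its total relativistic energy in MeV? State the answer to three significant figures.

γ = 1/√(1 − β²) = 1/√(1 − 0.595984) = 1/√0.404016 = 1/0.635623 = 1.5733.
Total energy: E = γmc² = 1.5733 × 939.6 MeV = 1480 MeV.

1480 MeV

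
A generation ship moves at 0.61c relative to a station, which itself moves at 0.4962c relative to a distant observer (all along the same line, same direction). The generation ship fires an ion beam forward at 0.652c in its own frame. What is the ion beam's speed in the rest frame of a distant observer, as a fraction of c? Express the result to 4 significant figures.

Compose velocities in two stages. Stage 1 (into S'): u₁ = (0.652+0.61)/(1+0.652×0.61) = 0.9029.
Stage 2 (into S): u = (0.9029+0.4962)/(1+0.9029×0.4962) = 0.96622, so the speed is 0.9662c.

0.9662c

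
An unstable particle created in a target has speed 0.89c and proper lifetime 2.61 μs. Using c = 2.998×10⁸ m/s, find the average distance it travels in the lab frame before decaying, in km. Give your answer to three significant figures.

With β = 0.89, γ = 1/√(1 − 0.89²) = 1/√0.2079 = 2.1932.
Lab-frame lifetime: Δt = γτ = 2.1932 × 2.61 μs = 5.7243 μs.
Distance: d = vΔt = 0.89 × 2.998×10⁸ m/s × 5.7243×10^-6 s = 1530 m = 1.53 km.

1.53 km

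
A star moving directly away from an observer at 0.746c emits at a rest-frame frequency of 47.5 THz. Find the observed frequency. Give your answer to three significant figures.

Relativistic Doppler (source moving away): f_obs = f_src · √((1−β)/(1+β)).
With β = 0.746: factor = √(0.254/1.746) = 0.38141.
f_obs = 47.5 × 0.38141 = 18.1 THz.

18.1 THz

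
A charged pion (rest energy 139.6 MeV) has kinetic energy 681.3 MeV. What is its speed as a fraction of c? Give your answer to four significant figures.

γ = 1 + K/(mc²) = 1 + 681.3/139.6 = 5.8804.
β = √(1 − 1/γ²) = √(1 − 0.0289192) = √0.9710808 = 0.9854.

0.9854c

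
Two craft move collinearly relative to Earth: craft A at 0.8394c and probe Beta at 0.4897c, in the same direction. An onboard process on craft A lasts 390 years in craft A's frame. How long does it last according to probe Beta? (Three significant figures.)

Speed of craft A in probe Beta's frame: u = (v_A − v_B)/(1 − v_A v_B/c²) = (0.8394 − 0.4897)/(1 − 0.8394×0.4897) = 0.3497/0.58894582 = 0.59377; |u| = 0.59377c.
γ for this relative speed: γ = 1/√(1 − 0.352563) = 1.2428.
Craft A's interval is proper; time dilation gives Δt_B = γΔτ = 1.2428 × 390 years = 485 years.

485 years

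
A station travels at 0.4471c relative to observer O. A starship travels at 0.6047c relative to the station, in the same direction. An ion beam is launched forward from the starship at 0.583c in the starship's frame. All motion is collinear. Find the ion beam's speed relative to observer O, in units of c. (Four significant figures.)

0.9516c

Compose velocities in two stages. Stage 1 (into S'): u₁ = (0.583+0.6047)/(1+0.583×0.6047) = 0.87813.
Stage 2 (into S): u = (0.87813+0.4471)/(1+0.87813×0.4471) = 0.95161, so the speed is 0.9516c.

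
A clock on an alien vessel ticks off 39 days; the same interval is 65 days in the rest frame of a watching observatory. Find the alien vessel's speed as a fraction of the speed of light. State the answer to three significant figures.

0.800c

γ = Δt/Δτ = 65/39 = 1.6667.
β = √(1 − 1/γ²) = √(1 − 0.359986) = √0.640014 = 0.800.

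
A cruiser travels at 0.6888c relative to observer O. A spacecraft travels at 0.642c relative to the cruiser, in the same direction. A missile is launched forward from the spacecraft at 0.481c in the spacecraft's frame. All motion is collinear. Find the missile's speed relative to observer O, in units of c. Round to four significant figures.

0.9722c

Compose velocities in two stages. Stage 1 (into S'): u₁ = (0.481+0.642)/(1+0.481×0.642) = 0.85804.
Stage 2 (into S): u = (0.85804+0.6888)/(1+0.85804×0.6888) = 0.97223, so the speed is 0.9722c.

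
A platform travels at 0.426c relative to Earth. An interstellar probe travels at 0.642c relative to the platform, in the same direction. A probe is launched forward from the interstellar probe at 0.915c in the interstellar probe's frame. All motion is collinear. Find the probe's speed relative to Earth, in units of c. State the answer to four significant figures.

0.9922c

Apply u = (u'+v)/(1+u'v) twice. Probe in the platform frame: (0.915+0.642)/(1+0.915·0.642) = 1.557/1.58743 = 0.98083c.
That velocity, transformed to the rest frame of Earth: (0.98083+0.426)/(1+0.98083·0.426) = 1.40683/1.41783358 = 0.99224c.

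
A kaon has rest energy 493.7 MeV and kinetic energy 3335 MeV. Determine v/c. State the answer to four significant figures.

K = (γ−1)mc², so γ = 1 + 3335/493.7 = 7.7551.
Then v/c = √(1 − γ⁻²) = √(1 − 0.0166274) = √0.9833726 = 0.9917.

0.9917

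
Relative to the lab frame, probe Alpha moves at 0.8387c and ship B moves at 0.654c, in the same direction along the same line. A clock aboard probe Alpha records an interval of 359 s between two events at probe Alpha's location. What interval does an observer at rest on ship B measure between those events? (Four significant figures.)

393.4 s

Speed of probe Alpha in ship B's frame: u = (v_A − v_B)/(1 − v_A v_B/c²) = (0.8387 − 0.654)/(1 − 0.8387×0.654) = 0.1847/0.4514902 = 0.40909; |u| = 0.40909c.
At |u| = 0.40909c, γ = (1 − 0.167355)^(−1/2) = 1.0959.
Probe Alpha's interval is proper; time dilation gives Δt_B = γΔτ = 1.0959 × 359 s = 393.4 s.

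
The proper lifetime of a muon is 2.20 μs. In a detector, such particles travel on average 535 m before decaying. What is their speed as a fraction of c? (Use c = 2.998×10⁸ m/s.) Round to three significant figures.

d = βγcτ ⇒ βγ = d/(cτ) = 535.0 m / (659.56 m) = 0.81115.
β = (βγ)/√(1+(βγ)²) = 0.81115/√1.657964 = 0.630.

0.630c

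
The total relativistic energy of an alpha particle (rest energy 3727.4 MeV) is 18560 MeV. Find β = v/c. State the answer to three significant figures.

γ = E/(mc²) = 18560/3727.4 = 4.9793.
β = √(1 − 1/γ²) = √(1 − 0.0403333) = √0.9596667 = 0.980.

0.980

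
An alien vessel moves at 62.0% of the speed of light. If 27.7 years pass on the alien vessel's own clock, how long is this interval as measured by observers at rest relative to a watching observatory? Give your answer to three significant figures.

With β = 0.62, γ = 1/√(1 − 0.62²) = 1/√0.6156 = 1.2745.
Time dilation: Δt = γ·Δτ = 1.2745 × 27.7 = 35.3 years.

35.3 years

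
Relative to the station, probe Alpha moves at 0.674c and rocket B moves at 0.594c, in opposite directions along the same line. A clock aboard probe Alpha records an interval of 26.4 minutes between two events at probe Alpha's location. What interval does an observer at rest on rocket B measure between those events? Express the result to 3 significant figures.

The velocity of probe Alpha relative to rocket B is (0.674 + 0.594)c / (1 + 0.674×0.594) = 0.90548c; relative speed 0.90548c.
γ for this relative speed: γ = 1/√(1 − 0.819894) = 2.3563.
Probe Alpha's interval is proper; time dilation gives Δt_B = γΔτ = 2.3563 × 26.4 minutes = 62.2 minutes.

62.2 minutes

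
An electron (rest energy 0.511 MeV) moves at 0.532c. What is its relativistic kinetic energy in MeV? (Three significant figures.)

γ = 1/√(1 − β²) = 1/√(1 − 0.283024) = 1/√0.716976 = 1/0.846744 = 1.18099.
Kinetic energy: K = (γ − 1)mc² = (1.18099 − 1) × 0.511 MeV = 0.18099 × 0.511 = 0.0925 MeV.

0.0925 MeV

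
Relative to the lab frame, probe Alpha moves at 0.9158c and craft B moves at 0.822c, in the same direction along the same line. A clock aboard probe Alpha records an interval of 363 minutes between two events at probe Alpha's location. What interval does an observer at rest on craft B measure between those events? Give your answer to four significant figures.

392.3 minutes

Speed of probe Alpha in craft B's frame: u = (v_A − v_B)/(1 − v_A v_B/c²) = (0.9158 − 0.822)/(1 − 0.9158×0.822) = 0.0938/0.2472124 = 0.37943; |u| = 0.37943c.
γ for this relative speed: γ = 1/√(1 − 0.143967) = 1.0808.
Probe Alpha's interval is proper; time dilation gives Δt_B = γΔτ = 1.0808 × 363 minutes = 392.3 minutes.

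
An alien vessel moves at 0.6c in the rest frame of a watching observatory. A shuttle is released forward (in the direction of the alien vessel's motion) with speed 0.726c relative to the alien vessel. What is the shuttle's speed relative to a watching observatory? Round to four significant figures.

0.9237c

In units of c, u = (u' + v)/(1 + u'v) with u' = 0.726 and v = 0.6.
Numerator: 0.726 + 0.6 = 1.326. Denominator: 1 + (0.726)(0.6) = 1.4356.
u = 1.326/1.4356 = 0.92366, so the speed is 0.9237c.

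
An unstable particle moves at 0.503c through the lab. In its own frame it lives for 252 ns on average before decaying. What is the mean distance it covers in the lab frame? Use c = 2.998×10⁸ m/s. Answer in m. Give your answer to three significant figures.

44.0 m

With β = 0.503, γ = 1/√(1 − 0.503²) = 1/√0.746991 = 1.157.
Lab-frame lifetime: Δt = γτ = 1.157 × 252 ns = 291.56 ns.
Distance: d = vΔt = 0.503 × 2.998×10⁸ m/s × 2.9156×10^-7 s = 44.0 m.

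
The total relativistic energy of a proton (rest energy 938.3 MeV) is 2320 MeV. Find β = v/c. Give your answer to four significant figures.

0.9146

γ = E/(mc²) = 2320/938.3 = 2.4726.
β = √(1 − 1/γ²) = √(1 − 0.163566) = √0.836434 = 0.9146.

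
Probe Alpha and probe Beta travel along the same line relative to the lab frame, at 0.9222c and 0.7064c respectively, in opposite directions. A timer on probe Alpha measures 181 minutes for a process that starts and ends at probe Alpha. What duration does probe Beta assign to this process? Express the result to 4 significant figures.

Speed of probe Alpha in probe Beta's frame: u = (v_A + v_B)/(1 + v_A v_B/c²) = (0.9222 + 0.7064)/(1 + 0.9222×0.7064) = 1.6286/1.65144208 = 0.98617; |u| = 0.98617c.
At |u| = 0.98617c, γ = (1 − 0.972531)^(−1/2) = 6.0336.
Probe Alpha's interval is proper; time dilation gives Δt_B = γΔτ = 6.0336 × 181 minutes = 1092 minutes.

1092 minutes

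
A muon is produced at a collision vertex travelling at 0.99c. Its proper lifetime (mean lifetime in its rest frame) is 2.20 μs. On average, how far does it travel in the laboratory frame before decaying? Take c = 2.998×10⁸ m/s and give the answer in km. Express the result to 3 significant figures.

With β = 0.99, γ = 1/√(1 − 0.99²) = 1/√0.0199 = 7.0888.
Lab-frame lifetime: Δt = γτ = 7.0888 × 2.20 μs = 15.595 μs.
Distance: d = vΔt = 0.99 × 2.998×10⁸ m/s × 1.5595×10^-5 s = 4630 m = 4.63 km.

4.63 km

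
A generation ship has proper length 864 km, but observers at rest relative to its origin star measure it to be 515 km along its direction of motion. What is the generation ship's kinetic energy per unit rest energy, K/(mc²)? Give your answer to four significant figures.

γ = L₀/L = 864/515 = 1.67767.
Since K = (γ−1)mc², K/(mc²) = 1.67767 − 1 = 0.6777.

0.6777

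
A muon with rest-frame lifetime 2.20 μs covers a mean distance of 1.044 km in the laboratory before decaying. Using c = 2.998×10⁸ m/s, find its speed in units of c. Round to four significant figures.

0.8454c

Let x = d/(cτ) = 1044 m / (2.998×10⁸ m/s × 2.200×10^-6 s) = 1.5829. Since d = βγcτ, x = βγ = β/√(1−β²).
Solving: β² = x²/(1+x²) = 2.50557/3.50557 = 0.71474, so β = 0.8454.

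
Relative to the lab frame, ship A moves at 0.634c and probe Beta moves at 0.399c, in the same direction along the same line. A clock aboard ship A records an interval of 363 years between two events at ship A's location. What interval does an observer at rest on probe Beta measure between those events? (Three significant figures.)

Speed of ship A in probe Beta's frame: u = (v_A − v_B)/(1 − v_A v_B/c²) = (0.634 − 0.399)/(1 − 0.634×0.399) = 0.235/0.747034 = 0.31458; |u| = 0.31458c.
At |u| = 0.31458c, γ = (1 − 0.0989606)^(−1/2) = 1.0535.
The clock on ship A records proper time, so probe Beta measures Δt = γΔτ = 1.0535 × 363 = 382 years.

382 years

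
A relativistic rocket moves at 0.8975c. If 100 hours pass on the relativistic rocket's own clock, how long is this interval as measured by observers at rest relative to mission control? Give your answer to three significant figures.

227 hours

γ = 1/√(1 − β²) = 1/√(1 − 0.80550625) = 1/√0.19449375 = 1/0.441014 = 2.2675.
The onboard clock measures proper time, so the interval in the rest frame of mission control is dilated: Δt = γ·Δτ = 2.2675 × 100 hours = 227 hours.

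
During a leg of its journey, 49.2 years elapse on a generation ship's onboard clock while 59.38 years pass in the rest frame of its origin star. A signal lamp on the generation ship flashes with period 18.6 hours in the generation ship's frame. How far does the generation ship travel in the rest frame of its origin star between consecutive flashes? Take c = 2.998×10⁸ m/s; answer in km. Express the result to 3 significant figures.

1.36×10^10 km

γ = Δt/Δτ = 59.38/49.2 = 1.20691.
β = √(1 − 1/γ²) = 0.5599. Lab-frame period = γτ = 1.20691×18.6 hours = 22.449 hours. Distance = βc × γτ = 0.5599 × 2.998×10⁸ m/s × 80816.4 s = 1.3566×10^13 m = 1.36×10^10 km.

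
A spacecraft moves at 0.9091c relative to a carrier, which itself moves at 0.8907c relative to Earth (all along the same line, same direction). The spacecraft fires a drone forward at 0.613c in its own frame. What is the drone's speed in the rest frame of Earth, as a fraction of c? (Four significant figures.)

Apply u = (u'+v)/(1+u'v) twice. Drone in the carrier frame: (0.613+0.9091)/(1+0.613·0.9091) = 1.5221/1.5572783 = 0.97741c.
That velocity, transformed to the rest frame of Earth: (0.97741+0.8907)/(1+0.97741·0.8907) = 1.86811/1.870579087 = 0.99868c.

0.9987c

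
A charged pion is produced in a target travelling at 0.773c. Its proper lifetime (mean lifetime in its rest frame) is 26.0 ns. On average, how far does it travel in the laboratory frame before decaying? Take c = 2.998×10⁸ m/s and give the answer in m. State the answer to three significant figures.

9.50 m

β² = 0.597529, so γ = 1/√0.402471 = 1.5763.
Lab-frame lifetime: Δt = γτ = 1.5763 × 26.0 ns = 40.984 ns.
Distance: d = vΔt = 0.773 × 2.998×10⁸ m/s × 4.0984×10^-8 s = 9.50 m.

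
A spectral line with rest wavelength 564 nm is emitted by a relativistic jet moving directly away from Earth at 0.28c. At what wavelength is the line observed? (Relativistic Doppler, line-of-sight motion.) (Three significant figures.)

Relativistic Doppler for wavelength: λ_obs = λ_src · √((1+β)/(1−β)).
With β = 0.28: factor = √(1.28/0.72) = 1.3333.
λ_obs = 564 × 1.3333 = 752 nm.

752 nm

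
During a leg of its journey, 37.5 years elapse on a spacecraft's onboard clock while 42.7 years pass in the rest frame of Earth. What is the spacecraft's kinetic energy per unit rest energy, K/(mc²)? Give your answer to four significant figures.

From Δt = γΔτ: γ = 42.7/37.5 = 1.13867.
Since K = (γ−1)mc², K/(mc²) = 1.13867 − 1 = 0.1387.

0.1387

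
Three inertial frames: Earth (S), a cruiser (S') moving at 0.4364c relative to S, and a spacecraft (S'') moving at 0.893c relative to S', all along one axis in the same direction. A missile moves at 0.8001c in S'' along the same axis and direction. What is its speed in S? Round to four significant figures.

Apply u = (u'+v)/(1+u'v) twice. Missile in the cruiser frame: (0.8001+0.893)/(1+0.8001·0.893) = 1.6931/1.7144893 = 0.98752c.
That velocity, transformed to the rest frame of Earth: (0.98752+0.4364)/(1+0.98752·0.4364) = 1.42392/1.430953728 = 0.99508c.

0.9951c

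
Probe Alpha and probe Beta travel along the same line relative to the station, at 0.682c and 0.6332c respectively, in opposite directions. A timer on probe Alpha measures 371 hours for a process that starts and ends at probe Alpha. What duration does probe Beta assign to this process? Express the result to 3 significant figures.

938 hours

Transform probe Alpha's velocity into probe Beta's frame: (0.682 + 0.6332)/(1 + 0.682·0.6332) = 1.3152/1.4318424, so the relative speed is 0.91854c.
γ for this relative speed: γ = 1/√(1 − 0.843716) = 2.5295.
The clock on probe Alpha records proper time, so probe Beta measures Δt = γΔτ = 2.5295 × 371 = 938 hours.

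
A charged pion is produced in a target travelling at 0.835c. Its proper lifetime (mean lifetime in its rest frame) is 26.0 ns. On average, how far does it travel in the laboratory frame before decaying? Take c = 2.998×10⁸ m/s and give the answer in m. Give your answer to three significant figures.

With β = 0.835, γ = 1/√(1 − 0.835²) = 1/√0.302775 = 1.8174.
Lab-frame lifetime: Δt = γτ = 1.8174 × 26.0 ns = 47.252 ns.
Distance: d = vΔt = 0.835 × 2.998×10⁸ m/s × 4.7252×10^-8 s = 11.8 m.

11.8 m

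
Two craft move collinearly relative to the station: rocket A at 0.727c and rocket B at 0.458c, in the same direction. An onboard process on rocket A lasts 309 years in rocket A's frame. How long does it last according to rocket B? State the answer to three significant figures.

Transform rocket A's velocity into rocket B's frame: (0.727 − 0.458)/(1 − 0.727·0.458) = 0.269/0.667034, so the relative speed is 0.40328c.
At |u| = 0.40328c, γ = (1 − 0.162635)^(−1/2) = 1.0928.
The clock on rocket A records proper time, so rocket B measures Δt = γΔτ = 1.0928 × 309 = 338 years.

338 years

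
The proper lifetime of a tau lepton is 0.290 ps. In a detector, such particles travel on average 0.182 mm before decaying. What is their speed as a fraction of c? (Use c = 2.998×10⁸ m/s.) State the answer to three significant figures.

Lab distance = (lab lifetime)·v = γτ·βc, so βγ = d/(cτ) = 1.820×10^-4/(2.998×10⁸ × 2.900×10^-13) = 2.0933.
With βγ = 2.0933: γ² = 1 + (βγ)² = 5.3819, and β = (βγ)/γ = 2.0933/2.31989 = 0.902.

0.902c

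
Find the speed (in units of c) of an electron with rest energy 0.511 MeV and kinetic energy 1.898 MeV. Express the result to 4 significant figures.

0.9772c

γ = 1 + K/(mc²) = 1 + 1.898/0.511 = 4.7143.
β = √(1 − 1/γ²) = √(1 − 0.0449951) = √0.9550049 = 0.9772.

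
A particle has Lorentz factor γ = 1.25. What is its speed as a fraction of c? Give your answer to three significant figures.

0.600c

β = √(1 − 1/γ²) = √(1 − 1/1.5625) = √0.36 = 0.600.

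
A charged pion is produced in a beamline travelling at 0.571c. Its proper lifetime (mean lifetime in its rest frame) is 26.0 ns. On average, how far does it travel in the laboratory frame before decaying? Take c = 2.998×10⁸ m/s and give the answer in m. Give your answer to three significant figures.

5.42 m

β² = 0.326041, so γ = 1/√0.673959 = 1.2181.
Lab-frame lifetime: Δt = γτ = 1.2181 × 26.0 ns = 31.671 ns.
Distance: d = vΔt = 0.571 × 2.998×10⁸ m/s × 3.1671×10^-8 s = 5.42 m.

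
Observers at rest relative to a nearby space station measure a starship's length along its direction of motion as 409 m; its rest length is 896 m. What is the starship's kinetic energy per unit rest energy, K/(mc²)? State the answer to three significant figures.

1.19

γ = L₀/L = 896/409 = 2.19071.
Since K = (γ−1)mc², K/(mc²) = 2.19071 − 1 = 1.19.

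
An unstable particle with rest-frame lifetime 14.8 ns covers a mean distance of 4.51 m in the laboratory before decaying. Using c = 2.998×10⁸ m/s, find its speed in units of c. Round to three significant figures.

0.713c

Lab distance = (lab lifetime)·v = γτ·βc, so βγ = d/(cτ) = 4.510/(2.998×10⁸ × 1.480×10^-8) = 1.0164.
With βγ = 1.0164: γ² = 1 + (βγ)² = 2.03307, and β = (βγ)/γ = 1.0164/1.42586 = 0.713.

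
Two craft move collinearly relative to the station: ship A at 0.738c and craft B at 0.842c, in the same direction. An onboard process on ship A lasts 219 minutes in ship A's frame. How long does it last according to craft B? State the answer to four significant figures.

Transform ship A's velocity into craft B's frame: (0.738 − 0.842)/(1 − 0.738·0.842) = −0.104/0.378604, so the relative speed is 0.27469c.
γ for this relative speed: γ = 1/√(1 − 0.0754546) = 1.04.
Ship A's interval is proper; time dilation gives Δt_B = γΔτ = 1.04 × 219 minutes = 227.8 minutes.

227.8 minutes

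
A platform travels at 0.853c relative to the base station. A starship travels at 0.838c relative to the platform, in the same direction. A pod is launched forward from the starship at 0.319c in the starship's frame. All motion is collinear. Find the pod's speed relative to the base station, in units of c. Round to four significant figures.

0.9928c

First combine the pod and starship (S''→S'): u₁ = (0.319 + 0.838)/(1 + 0.319×0.838) = 1.157/1.267322 = 0.91295.
Then combine with the platform (S'→S): u = (0.91295 + 0.853)/(1 + 0.91295×0.853) = 1.76595/1.77874635 = 0.99281.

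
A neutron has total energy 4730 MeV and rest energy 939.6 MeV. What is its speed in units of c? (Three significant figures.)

0.980c

Total energy E = γmc² gives γ = 4730/939.6 = 5.0341.
Hence β = √(1 − 1/γ²) = √(1 − 0.0394599) = √0.9605401 = 0.980.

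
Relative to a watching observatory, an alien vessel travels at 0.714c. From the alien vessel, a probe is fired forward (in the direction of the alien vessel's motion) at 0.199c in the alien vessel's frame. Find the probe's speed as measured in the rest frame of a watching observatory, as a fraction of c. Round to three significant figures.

In units of c, u = (u' + v)/(1 + u'v) with u' = 0.199 and v = 0.714.
Numerator: 0.199 + 0.714 = 0.913. Denominator: 1 + (0.199)(0.714) = 1.142086.
u = 0.913/1.142086 = 0.79941, so the speed is 0.799c.

0.799c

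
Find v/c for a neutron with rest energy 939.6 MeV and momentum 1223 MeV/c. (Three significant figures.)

0.793

pc/(mc²) = 1223/939.6 = 1.3016 = βγ = β/√(1−β²).
So β² = x²/(1 + x²) with x = 1.3016: x² = 1.69416, β² = 1.69416/2.69416 = 0.628827, β = 0.793.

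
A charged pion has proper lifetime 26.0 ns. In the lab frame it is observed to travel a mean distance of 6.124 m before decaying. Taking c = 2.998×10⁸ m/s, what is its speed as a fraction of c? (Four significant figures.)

0.6178c

d = βγcτ ⇒ βγ = d/(cτ) = 6.124 m / (7.7948 m) = 0.78565.
β = (βγ)/√(1+(βγ)²) = 0.78565/√1.617246 = 0.6178.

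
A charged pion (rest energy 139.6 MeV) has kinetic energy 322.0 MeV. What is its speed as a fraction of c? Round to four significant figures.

γ = 1 + K/(mc²) = 1 + 322.0/139.6 = 3.3066.
β = √(1 − 1/γ²) = √(1 − 0.0914612) = √0.9085388 = 0.9532.

0.9532c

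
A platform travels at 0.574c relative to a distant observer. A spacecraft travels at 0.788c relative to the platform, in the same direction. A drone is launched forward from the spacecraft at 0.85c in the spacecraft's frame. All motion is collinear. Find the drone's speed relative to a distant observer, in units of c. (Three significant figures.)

0.995c

First combine the drone and spacecraft (S''→S'): u₁ = (0.85 + 0.788)/(1 + 0.85×0.788) = 1.638/1.6698 = 0.98096.
Then combine with the platform (S'→S): u = (0.98096 + 0.574)/(1 + 0.98096×0.574) = 1.55496/1.56307104 = 0.99481.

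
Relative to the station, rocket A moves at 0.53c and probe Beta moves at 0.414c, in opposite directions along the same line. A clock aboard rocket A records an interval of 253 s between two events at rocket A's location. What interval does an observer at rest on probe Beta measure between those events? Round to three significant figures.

The velocity of rocket A relative to probe Beta is (0.53 + 0.414)c / (1 + 0.53×0.414) = 0.77414c; relative speed 0.77414c.
At |u| = 0.77414c, γ = (1 − 0.599293)^(−1/2) = 1.5797.
The clock on rocket A records proper time, so probe Beta measures Δt = γΔτ = 1.5797 × 253 = 400 s.

400 s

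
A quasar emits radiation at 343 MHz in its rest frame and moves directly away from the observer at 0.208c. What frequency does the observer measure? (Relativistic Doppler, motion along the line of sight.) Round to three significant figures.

Relativistic Doppler (source moving away): f_obs = f_src · √((1−β)/(1+β)).
With β = 0.208: factor = √(0.792/1.208) = 0.80971.
f_obs = 343 × 0.80971 = 278 MHz.

278 MHz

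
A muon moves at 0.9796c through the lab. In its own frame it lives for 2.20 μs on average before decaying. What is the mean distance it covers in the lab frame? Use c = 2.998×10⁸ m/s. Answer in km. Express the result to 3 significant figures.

Lorentz factor: γ = (1 − 0.95961616)^(−1/2) = 4.9762.
Lab-frame lifetime: Δt = γτ = 4.9762 × 2.20 μs = 10.948 μs.
Distance: d = vΔt = 0.9796 × 2.998×10⁸ m/s × 1.0948×10^-5 s = 3220 m = 3.22 km.

3.22 km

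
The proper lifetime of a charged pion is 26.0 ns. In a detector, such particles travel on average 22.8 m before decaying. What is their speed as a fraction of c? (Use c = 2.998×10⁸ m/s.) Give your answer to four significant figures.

Let x = d/(cτ) = 22.80 m / (2.998×10⁸ m/s × 2.600×10^-8 s) = 2.925. Since d = βγcτ, x = βγ = β/√(1−β²).
Solving: β² = x²/(1+x²) = 8.55562/9.55562 = 0.89535, so β = 0.9462.

0.9462c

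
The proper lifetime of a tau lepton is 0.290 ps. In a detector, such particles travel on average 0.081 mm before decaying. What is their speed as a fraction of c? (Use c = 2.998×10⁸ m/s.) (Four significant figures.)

Let x = d/(cτ) = 8.100×10^-5 m / (2.998×10⁸ m/s × 2.900×10^-13 s) = 0.93166. Since d = βγcτ, x = βγ = β/√(1−β²).
Solving: β² = x²/(1+x²) = 0.86799/1.86799 = 0.464665, so β = 0.6817.

0.6817c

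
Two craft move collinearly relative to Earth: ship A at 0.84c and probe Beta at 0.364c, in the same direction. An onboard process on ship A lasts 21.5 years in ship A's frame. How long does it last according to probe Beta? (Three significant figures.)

29.5 years

Speed of ship A in probe Beta's frame: u = (v_A − v_B)/(1 − v_A v_B/c²) = (0.84 − 0.364)/(1 − 0.84×0.364) = 0.476/0.69424 = 0.68564; |u| = 0.68564c.
At |u| = 0.68564c, γ = (1 − 0.470102)^(−1/2) = 1.3737.
The clock on ship A records proper time, so probe Beta measures Δt = γΔτ = 1.3737 × 21.5 = 29.5 years.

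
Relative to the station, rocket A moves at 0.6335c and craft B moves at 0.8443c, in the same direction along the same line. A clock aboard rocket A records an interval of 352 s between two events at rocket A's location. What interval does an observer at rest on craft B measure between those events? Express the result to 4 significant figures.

394.9 s

Transform rocket A's velocity into craft B's frame: (0.6335 − 0.8443)/(1 − 0.6335·0.8443) = −0.2108/0.46513595, so the relative speed is 0.4532c.
At |u| = 0.4532c, γ = (1 − 0.20539)^(−1/2) = 1.1218.
Rocket A's interval is proper; time dilation gives Δt_B = γΔτ = 1.1218 × 352 s = 394.9 s.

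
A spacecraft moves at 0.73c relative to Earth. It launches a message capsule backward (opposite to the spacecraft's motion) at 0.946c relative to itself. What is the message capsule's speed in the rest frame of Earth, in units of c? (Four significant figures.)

In units of c, u = (u' + v)/(1 + u'v) with u' = −0.946 and v = 0.73.
Numerator: −0.946 + 0.73 = −0.216. Denominator: 1 + (−0.946)(0.73) = 0.30942.
u = −0.216/0.30942 = −0.69808, so the speed is 0.6981c.

0.6981c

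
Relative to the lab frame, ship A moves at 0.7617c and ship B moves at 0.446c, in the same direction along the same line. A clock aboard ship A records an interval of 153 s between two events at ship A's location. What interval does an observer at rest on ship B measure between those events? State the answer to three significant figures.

The velocity of ship A relative to ship B is (0.7617 − 0.446)c / (1 − 0.7617×0.446) = 0.47813c; relative speed 0.47813c.
γ for this relative speed: γ = 1/√(1 − 0.228608) = 1.1386.
The clock on ship A records proper time, so ship B measures Δt = γΔτ = 1.1386 × 153 = 174 s.

174 s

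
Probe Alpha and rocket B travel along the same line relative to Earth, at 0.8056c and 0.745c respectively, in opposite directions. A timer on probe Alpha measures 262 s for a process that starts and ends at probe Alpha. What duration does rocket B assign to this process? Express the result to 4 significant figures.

1061 s

Transform probe Alpha's velocity into rocket B's frame: (0.8056 + 0.745)/(1 + 0.8056·0.745) = 1.5506/1.600172, so the relative speed is 0.96902c.
γ for this relative speed: γ = 1/√(1 − 0.939) = 4.0489.
Probe Alpha's interval is proper; time dilation gives Δt_B = γΔτ = 4.0489 × 262 s = 1061 s.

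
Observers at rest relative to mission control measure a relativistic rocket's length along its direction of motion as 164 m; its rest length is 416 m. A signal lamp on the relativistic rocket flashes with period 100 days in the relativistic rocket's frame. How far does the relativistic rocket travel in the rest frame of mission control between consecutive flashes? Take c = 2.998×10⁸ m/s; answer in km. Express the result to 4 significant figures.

6.038×10^12 km

γ = L₀/L = 416/164 = 2.53659.
β = √(1 − 1/γ²) = 0.91901. Lab-frame period = γτ = 2.53659×100 days = 253.66 days. Distance = βc × γτ = 0.91901 × 2.998×10⁸ m/s × 21916224 s = 6.0383×10^15 m = 6.038×10^12 km.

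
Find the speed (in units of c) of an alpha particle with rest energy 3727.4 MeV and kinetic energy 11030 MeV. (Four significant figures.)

γ = 1 + K/(mc²) = 1 + 11030/3727.4 = 3.9592.
β = √(1 − 1/γ²) = √(1 − 0.0637948) = √0.9362052 = 0.9676.

0.9676c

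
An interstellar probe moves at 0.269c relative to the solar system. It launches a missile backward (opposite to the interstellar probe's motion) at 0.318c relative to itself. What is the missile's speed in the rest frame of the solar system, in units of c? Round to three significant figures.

In units of c, u = (u' + v)/(1 + u'v) with u' = −0.318 and v = 0.269.
Numerator: −0.318 + 0.269 = −0.049. Denominator: 1 + (−0.318)(0.269) = 0.914458.
u = −0.049/0.914458 = −0.053584, so the speed is 0.0536c.

0.0536c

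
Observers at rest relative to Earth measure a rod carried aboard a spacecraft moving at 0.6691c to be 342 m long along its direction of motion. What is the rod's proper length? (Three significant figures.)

460 m

Lorentz factor: γ = (1 − 0.44769481)^(−1/2) = 1.3456.
Proper length: L₀ = γ·L = 1.3456 × 342 = 460 m.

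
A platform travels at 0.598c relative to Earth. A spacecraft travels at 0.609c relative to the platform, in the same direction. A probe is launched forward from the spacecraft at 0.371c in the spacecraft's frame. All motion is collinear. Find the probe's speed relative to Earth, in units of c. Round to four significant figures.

Apply u = (u'+v)/(1+u'v) twice. Probe in the platform frame: (0.371+0.609)/(1+0.371·0.609) = 0.98/1.225939 = 0.79939c.
That velocity, transformed to the rest frame of Earth: (0.79939+0.598)/(1+0.79939·0.598) = 1.39739/1.47803522 = 0.94544c.

0.9454c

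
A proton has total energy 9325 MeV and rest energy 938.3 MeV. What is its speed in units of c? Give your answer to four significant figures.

γ = E/(mc²) = 9325/938.3 = 9.9382.
β = √(1 − 1/γ²) = √(1 − 0.0101248) = √0.9898752 = 0.9949.

0.9949c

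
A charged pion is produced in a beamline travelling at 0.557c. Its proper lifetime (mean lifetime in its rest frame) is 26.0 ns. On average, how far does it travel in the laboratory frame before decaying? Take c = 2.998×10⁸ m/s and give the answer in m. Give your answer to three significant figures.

Lorentz factor: γ = (1 − 0.310249)^(−1/2) = 1.2041.
Lab-frame lifetime: Δt = γτ = 1.2041 × 26.0 ns = 31.307 ns.
Distance: d = vΔt = 0.557 × 2.998×10⁸ m/s × 3.1307×10^-8 s = 5.23 m.

5.23 m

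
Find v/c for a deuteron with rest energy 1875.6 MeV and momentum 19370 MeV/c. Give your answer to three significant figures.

0.995

pc/(mc²) = 19370/1875.6 = 10.327 = βγ = β/√(1−β²).
So β² = x²/(1 + x²) with x = 10.327: x² = 106.647, β² = 106.647/107.647 = 0.99071, β = 0.995.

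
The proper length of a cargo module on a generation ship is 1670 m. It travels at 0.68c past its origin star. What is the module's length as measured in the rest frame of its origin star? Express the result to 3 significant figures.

1220 m

γ = 1/√(1 − β²) = 1/√(1 − 0.4624) = 1/√0.5376 = 1/0.733212 = 1.3639.
Length contraction: L = L₀/γ = 1670/1.3639 = 1220 m.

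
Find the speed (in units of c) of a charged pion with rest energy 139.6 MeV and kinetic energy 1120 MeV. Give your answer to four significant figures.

0.9938c

γ = 1 + K/(mc²) = 1 + 1120/139.6 = 9.0229.
β = √(1 − 1/γ²) = √(1 − 0.0122831) = √0.9877169 = 0.9938.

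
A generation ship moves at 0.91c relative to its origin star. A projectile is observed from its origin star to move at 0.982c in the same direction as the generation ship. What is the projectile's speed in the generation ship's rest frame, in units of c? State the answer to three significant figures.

0.677c

Transform to the generation ship's frame: u' = (u − v)/(1 − uv/c²).
u' = (0.982 − 0.91)/(1 − 0.982×0.91) = 0.072/0.10638 = 0.67682.
Speed in the generation ship's frame: 0.677c (in the same direction).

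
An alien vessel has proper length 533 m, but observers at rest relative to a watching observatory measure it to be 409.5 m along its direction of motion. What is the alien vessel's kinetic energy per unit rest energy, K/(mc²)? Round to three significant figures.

0.302

γ = L₀/L = 533/409.5 = 1.30159.
Since K = (γ−1)mc², K/(mc²) = 1.30159 − 1 = 0.302.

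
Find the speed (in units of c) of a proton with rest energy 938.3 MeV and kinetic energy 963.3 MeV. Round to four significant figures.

0.8698c

K = (γ−1)mc², so γ = 1 + 963.3/938.3 = 2.0266.
Then v/c = √(1 − γ⁻²) = √(1 − 0.24348) = √0.75652 = 0.8698.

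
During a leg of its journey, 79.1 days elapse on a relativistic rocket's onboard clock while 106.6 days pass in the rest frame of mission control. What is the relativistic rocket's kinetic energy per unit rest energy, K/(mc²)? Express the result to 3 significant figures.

γ = Δt/Δτ = 106.6/79.1 = 1.34766.
K/(mc²) = γ − 1 = 1.34766 − 1 = 0.348.

0.348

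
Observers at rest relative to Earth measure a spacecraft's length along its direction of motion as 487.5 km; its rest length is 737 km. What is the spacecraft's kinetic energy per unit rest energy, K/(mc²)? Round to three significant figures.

0.512

From L = L₀/γ: γ = 737/487.5 = 1.51179.
K/(mc²) = γ − 1 = 1.51179 − 1 = 0.512.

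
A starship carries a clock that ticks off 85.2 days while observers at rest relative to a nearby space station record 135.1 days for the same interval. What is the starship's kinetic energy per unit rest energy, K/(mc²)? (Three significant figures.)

0.586

γ = Δt/Δτ = 135.1/85.2 = 1.58568.
Since K = (γ−1)mc², K/(mc²) = 1.58568 − 1 = 0.586.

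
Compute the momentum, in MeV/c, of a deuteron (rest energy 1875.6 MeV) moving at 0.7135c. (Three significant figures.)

1910 MeV/c

With β = 0.7135, γ = 1/√(1 − 0.7135²) = 1/√0.49091775 = 1.4272.
Momentum: p = γβ·mc = 1.4272 × 0.7135 × 1875.6 MeV/c = 1910 MeV/c.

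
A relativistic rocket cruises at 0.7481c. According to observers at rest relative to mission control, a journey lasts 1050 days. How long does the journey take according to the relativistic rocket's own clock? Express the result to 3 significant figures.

697 days

γ = 1/√(1 − β²) = 1/√(1 − 0.55965361) = 1/√0.44034639 = 1/0.663586 = 1.507.
The moving clock records proper time: Δτ = Δt/γ = 1050/1.507 = 697 days.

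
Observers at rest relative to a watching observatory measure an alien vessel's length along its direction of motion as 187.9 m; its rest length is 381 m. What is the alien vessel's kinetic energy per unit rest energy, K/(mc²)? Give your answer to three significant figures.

Length contraction gives γ = L₀/L = 381/187.9 = 2.02767.
Since K = (γ−1)mc², K/(mc²) = 2.02767 − 1 = 1.03.

1.03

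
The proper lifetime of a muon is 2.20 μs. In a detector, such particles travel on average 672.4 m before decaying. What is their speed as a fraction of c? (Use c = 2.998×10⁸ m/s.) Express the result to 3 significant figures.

Let x = d/(cτ) = 672.4 m / (2.998×10⁸ m/s × 2.200×10^-6 s) = 1.0195. Since d = βγcτ, x = βγ = β/√(1−β²).
Solving: β² = x²/(1+x²) = 1.03938/2.03938 = 0.509655, so β = 0.714.

0.714c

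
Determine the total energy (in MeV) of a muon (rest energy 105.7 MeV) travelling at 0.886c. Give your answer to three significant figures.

228 MeV

γ = 1/√(1 − β²) = 1/√(1 − 0.784996) = 1/√0.215004 = 1/0.463685 = 2.1566.
Total energy: E = γmc² = 2.1566 × 105.7 MeV = 228 MeV.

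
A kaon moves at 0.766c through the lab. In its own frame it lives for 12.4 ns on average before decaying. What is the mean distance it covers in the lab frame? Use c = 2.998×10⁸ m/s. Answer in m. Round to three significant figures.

With β = 0.766, γ = 1/√(1 − 0.766²) = 1/√0.413244 = 1.5556.
Lab-frame lifetime: Δt = γτ = 1.5556 × 12.4 ns = 19.289 ns.
Distance: d = vΔt = 0.766 × 2.998×10⁸ m/s × 1.9289×10^-8 s = 4.43 m.

4.43 m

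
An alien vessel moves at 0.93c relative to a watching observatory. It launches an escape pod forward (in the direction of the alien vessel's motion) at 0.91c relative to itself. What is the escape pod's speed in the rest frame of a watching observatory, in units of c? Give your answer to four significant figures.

Relativistic velocity addition: u = (u' + v)/(1 + u'v/c²), with u' = 0.91c and v = 0.93c.
Numerator: 0.91 + 0.93 = 1.84. Denominator: 1 + (0.91)(0.93) = 1.8463.
u = 1.84/1.8463 = 0.99659, so the speed is 0.9966c.

0.9966c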